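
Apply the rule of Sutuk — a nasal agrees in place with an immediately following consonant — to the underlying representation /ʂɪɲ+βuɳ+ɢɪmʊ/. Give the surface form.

The rule targets /ɲ/ (voiced palatal nasal), which sits before the trigger /β/ (bilabial).
A voiced bilabial nasal is [m], so the surface segment is [m].
At the second juncture, /ɳ/ likewise becomes [ɴ] adjacent to /ɢ/.

[ʂɪmβuɴɢɪmʊ]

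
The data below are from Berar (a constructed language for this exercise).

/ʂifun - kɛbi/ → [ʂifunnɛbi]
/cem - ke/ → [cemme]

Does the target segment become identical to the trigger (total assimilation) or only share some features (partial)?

total assimilation

The segment that alternates is /k/, which surfaces as [n] when adjacent to /n/.
The output [n] is identical to the trigger /n/ — every feature (place, manner, voicing) has been copied — so this is total assimilation.
The other form behaves the same way: /k/ → [m] after /m/ — in each case the output is a copy of the preceding consonant.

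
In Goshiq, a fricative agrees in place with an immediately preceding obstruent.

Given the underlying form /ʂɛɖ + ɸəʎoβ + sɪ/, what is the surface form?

[ʂɛɖʂəʎoβɸɪ]

The rule targets /ɸ/ (voiceless bilabial fricative), which sits after the trigger /ɖ/ (retroflex).
The voiceless retroflex fricative is [ʂ], so /ɸ/ → [ʂ].
The same rule applies at the second boundary: /s/ → [ɸ] next to /β/.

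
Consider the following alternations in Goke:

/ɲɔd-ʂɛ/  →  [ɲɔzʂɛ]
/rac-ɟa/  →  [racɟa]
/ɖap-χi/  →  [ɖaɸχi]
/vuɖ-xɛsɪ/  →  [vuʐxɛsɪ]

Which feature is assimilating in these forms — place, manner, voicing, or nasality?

Comparing underlying and surface forms, /d/ → [z] is the alternation; the neighbouring /ʂ/ is constant.
/d/ is a stop while /ʂ/ is a fricative; the output [z] is a fricative, matching the trigger — so the feature that spreads is manner.
Checking the remaining alternations: /p/ → [ɸ] before /χ/ (stop → fricative, matching a fricative); /ɖ/ → [ʐ] before /x/ (stop → fricative, matching a fricative) — only manner changes, and always toward the following segment.
Nothing changes in [racɟa]: there the adjacent consonants already agree in manner (/c/ and /ɟ/ are both stops), so this form is consistent with the same rule.

manner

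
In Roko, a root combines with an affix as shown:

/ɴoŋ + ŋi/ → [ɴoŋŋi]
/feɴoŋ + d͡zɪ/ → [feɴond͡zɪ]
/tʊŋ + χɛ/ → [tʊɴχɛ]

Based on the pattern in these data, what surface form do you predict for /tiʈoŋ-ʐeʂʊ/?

[tiʈoɳʐeʂʊ]

The data show regressive place assimilation: /ŋ/ → [n] before /d͡z/; /ŋ/ → [ɴ] before /χ/. In each pair only place changes, matching the following consonant, while manner and voice stay constant.
No alternation appears in [ɴoŋŋi]: there the adjacent consonants already agree in place (/ŋ/ and /ŋ/ are both velar), so this form is consistent with the same rule.
The rule targets /ŋ/ (voiced velar nasal), which sits before the trigger /ʐ/ (retroflex).
A voiced retroflex nasal is [ɳ], so the surface segment is [ɳ].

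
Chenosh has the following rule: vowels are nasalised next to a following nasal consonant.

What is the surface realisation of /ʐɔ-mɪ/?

/ɔ/ sits next to the nasal /m/ and is therefore nasalised to [ɔ̃].

[ʐɔ̃mɪ]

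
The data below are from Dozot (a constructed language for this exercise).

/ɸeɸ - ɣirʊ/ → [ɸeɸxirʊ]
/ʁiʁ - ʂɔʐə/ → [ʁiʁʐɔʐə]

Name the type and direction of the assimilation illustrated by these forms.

The segment that alternates is /ɣ/, which surfaces as [x] when adjacent to /ɸ/.
The change voiced → voiceless matches the voicing of the preceding /ɸ/, identifying this as voicing assimilation.
Place and manner are unchanged, so the assimilation is partial, not total.
The other alternating form patterns the same way: /ʂ/ → [ʐ] after /ʁ/ (voiceless → voiced, matching voiced) — only voicing changes, and always toward the preceding segment.
Since the segment that changes follows the conditioning segment, the assimilation is progressive.

progressive voicing assimilation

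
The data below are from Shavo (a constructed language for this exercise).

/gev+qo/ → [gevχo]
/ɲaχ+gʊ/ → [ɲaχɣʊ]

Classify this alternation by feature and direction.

The segment that alternates is /q/, which surfaces as [χ] when adjacent to /v/.
The change stop → fricative matches the manner of the preceding /v/, identifying this as manner assimilation.
Place and voice are unchanged, so the assimilation is partial, not total.
Checking the remaining alternation: /g/ → [ɣ] after /χ/ (stop → fricative, matching a fricative) — only manner changes, and always toward the preceding segment.
Since the segment that changes follows the conditioning segment, the assimilation is progressive.

progressive manner assimilation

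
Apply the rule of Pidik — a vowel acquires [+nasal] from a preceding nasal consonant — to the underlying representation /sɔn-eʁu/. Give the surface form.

[sɔnẽʁu]

/e/ sits next to the nasal /n/ and is therefore nasalised to [ẽ].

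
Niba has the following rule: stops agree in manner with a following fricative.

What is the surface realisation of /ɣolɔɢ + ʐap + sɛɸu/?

[ɣolɔʁʐaɸsɛɸu]

The rule targets /ɢ/ (voiced uvular stop), which sits before the trigger /ʐ/ (fricative).
A voiced uvular fricative is [ʁ], so the surface segment is [ʁ].
At the second juncture, /p/ likewise becomes [ɸ] adjacent to /s/.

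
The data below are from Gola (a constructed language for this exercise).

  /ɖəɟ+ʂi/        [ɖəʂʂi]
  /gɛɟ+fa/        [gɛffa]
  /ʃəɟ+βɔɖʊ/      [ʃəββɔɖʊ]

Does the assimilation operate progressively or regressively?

regressive

Comparing underlying and surface forms, /ɟ/ → [ʂ] is the alternation; the neighbouring /ʂ/ is constant.
The output [ʂ] is identical to the trigger /ʂ/ — every feature (place, manner, voicing) has been copied — so this is total assimilation.
The other forms behave the same way: /ɟ/ → [f] before /f/; /ɟ/ → [β] before /β/ — in each case the output is a copy of the following consonant.
The trigger is the following segment, so the direction is regressive (anticipatory).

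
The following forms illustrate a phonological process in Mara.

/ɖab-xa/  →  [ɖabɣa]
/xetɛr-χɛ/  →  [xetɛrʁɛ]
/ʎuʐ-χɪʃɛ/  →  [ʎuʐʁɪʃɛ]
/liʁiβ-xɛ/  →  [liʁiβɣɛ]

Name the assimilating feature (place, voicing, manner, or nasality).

voicing

The segment that alternates is /x/, which surfaces as [ɣ] when adjacent to /b/.
/x/ is voiceless while /b/ is voiced; the output [ɣ] is voiced, matching the trigger — so the feature that spreads is voicing.
Checking the remaining alternations: /χ/ → [ʁ] after /r/ (voiceless → voiced, matching voiced); /χ/ → [ʁ] after /ʐ/ (voiceless → voiced, matching voiced); /x/ → [ɣ] after /β/ (voiceless → voiced, matching voiced) — only voicing changes, and always toward the preceding segment.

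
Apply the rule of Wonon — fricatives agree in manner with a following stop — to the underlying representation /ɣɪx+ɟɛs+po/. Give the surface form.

The rule targets /x/ (voiceless velar fricative), which sits before the trigger /ɟ/ (stop).
Changing only its manner to stop gives [k] — the voiceless velar stop.
The same rule applies at the second boundary: /s/ → [t] next to /p/.

[ɣɪkɟɛtpo]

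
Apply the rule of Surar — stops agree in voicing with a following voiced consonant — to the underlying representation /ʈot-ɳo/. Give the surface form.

The rule targets /t/ (voiceless alveolar stop), which sits before the trigger /ɳ/ (voiced).
A voiced alveolar stop is [d], so the surface segment is [d].

[ʈodɳo]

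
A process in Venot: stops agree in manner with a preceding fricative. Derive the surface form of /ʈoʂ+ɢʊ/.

The rule targets /ɢ/ (voiced uvular stop), which sits after the trigger /ʂ/ (fricative).
The voiced uvular fricative is [ʁ], so /ɢ/ → [ʁ].

[ʈoʂʁʊ]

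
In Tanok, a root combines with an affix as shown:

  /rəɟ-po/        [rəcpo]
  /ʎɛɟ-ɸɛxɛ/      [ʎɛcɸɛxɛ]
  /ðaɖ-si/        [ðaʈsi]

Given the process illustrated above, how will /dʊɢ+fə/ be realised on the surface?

[dʊqfə]

The data show regressive voicing assimilation: /ɟ/ → [c] before /p/; /ɟ/ → [c] before /ɸ/; /ɖ/ → [ʈ] before /s/. In each pair only voicing changes, matching the following consonant, while place and manner stay constant.
The rule targets /ɢ/ (voiced uvular stop), which sits before the trigger /f/ (voiceless).
A voiceless uvular stop is [q], so the surface segment is [q].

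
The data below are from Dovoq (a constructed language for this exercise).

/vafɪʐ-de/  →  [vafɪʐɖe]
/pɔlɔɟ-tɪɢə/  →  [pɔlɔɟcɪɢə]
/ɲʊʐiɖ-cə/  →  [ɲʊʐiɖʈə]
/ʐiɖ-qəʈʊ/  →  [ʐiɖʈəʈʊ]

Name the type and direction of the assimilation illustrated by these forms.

progressive place assimilation

The segment that alternates is /d/, which surfaces as [ɖ] when adjacent to /ʐ/.
/d/ is alveolar while /ʐ/ is retroflex; the output [ɖ] is retroflex, matching the trigger — so the feature that spreads is place.
Manner and voice are unchanged, so the assimilation is partial, not total.
Checking the remaining alternations: /t/ → [c] after /ɟ/ (alveolar → palatal, matching palatal); /c/ → [ʈ] after /ɖ/ (palatal → retroflex, matching retroflex); /q/ → [ʈ] after /ɖ/ (uvular → retroflex, matching retroflex) — only place changes, and always toward the preceding segment.
Since the segment that changes follows the conditioning segment, the assimilation is progressive.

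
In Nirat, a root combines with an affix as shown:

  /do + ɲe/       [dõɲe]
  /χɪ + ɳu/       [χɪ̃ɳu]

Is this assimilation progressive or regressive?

The vowel /o/ surfaces as nasalised [õ] next to the following nasal /ɲ/ — it has acquired the [+nasal] feature of its neighbour.
The other form shows the same pattern: /ɪ/ → [ɪ̃] before /ɳ/ — each time a vowel is nasalised next to a following nasal.
Because the conditioning nasal is to the right of the vowel that changes, the process is regressive (anticipatory).

regressive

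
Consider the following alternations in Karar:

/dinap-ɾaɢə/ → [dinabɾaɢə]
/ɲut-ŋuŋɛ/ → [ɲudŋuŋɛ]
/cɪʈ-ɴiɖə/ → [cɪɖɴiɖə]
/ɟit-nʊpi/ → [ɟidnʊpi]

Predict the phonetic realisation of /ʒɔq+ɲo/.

[ʒɔɢɲo]

The data show regressive voicing assimilation: /p/ → [b] before /ɾ/; /t/ → [d] before /ŋ/; /ʈ/ → [ɖ] before /ɴ/; /t/ → [d] before /n/. In each pair only voicing changes, matching the following consonant, while place and manner stay constant.
/q/ is a voiceless uvular stop. The following trigger /ɲ/ is voiced, so /q/ must become voiced as well.
A voiced uvular stop is [ɢ], so the surface segment is [ɢ].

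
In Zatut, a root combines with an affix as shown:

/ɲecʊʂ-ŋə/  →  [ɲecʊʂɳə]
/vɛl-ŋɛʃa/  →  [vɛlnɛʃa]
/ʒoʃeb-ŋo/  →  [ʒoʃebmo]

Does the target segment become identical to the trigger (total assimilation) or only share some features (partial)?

partial assimilation

Comparing underlying and surface forms, /ŋ/ → [ɳ] is the alternation; the neighbouring /ʂ/ is constant.
The change velar → retroflex matches the place of the preceding /ʂ/, identifying this as place assimilation.
Manner and voice are unchanged, so the assimilation is partial, not total.
The same holds elsewhere in the data: /ŋ/ → [n] after /l/ (velar → alveolar, matching alveolar); /ŋ/ → [m] after /b/ (velar → bilabial, matching bilabial) — only place changes, and always toward the preceding segment.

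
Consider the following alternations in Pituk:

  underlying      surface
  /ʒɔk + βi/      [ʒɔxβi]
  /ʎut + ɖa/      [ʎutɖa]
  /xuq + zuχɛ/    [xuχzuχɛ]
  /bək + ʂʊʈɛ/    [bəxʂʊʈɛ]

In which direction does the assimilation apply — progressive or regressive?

The segment that alternates is /k/, which surfaces as [x] when adjacent to /β/.
The change stop → fricative matches the manner of the following /β/, identifying this as manner assimilation.
The other alternating forms pattern the same way: /q/ → [χ] before /z/ (stop → fricative, matching a fricative); /k/ → [x] before /ʂ/ (stop → fricative, matching a fricative) — only manner changes, and always toward the following segment.
Nothing changes in [ʎutɖa]: there the adjacent consonants already agree in manner (/t/ and /ɖ/ are both stops), so this form is consistent with the same rule.
Since the segment that changes precedes the conditioning segment, the assimilation is regressive.

regressive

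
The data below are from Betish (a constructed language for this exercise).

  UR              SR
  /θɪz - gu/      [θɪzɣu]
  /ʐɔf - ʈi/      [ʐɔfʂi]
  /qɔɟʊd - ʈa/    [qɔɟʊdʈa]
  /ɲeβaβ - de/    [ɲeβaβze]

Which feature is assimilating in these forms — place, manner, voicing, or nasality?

manner

The segment that alternates is /g/, which surfaces as [ɣ] when adjacent to /z/.
/g/ is a stop while /z/ is a fricative; the output [ɣ] is a fricative, matching the trigger — so the feature that spreads is manner.
The other alternating forms pattern the same way: /ʈ/ → [ʂ] after /f/ (stop → fricative, matching a fricative); /d/ → [z] after /β/ (stop → fricative, matching a fricative) — only manner changes, and always toward the preceding segment.
Nothing changes in [qɔɟʊdʈa]: there the adjacent consonants already agree in manner (/ʈ/ and /d/ are both stops), so this form is consistent with the same rule.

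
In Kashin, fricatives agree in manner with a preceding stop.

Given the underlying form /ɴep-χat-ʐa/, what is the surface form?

[ɴepqatɖa]

/χ/ is a voiceless uvular fricative. The preceding trigger /p/ is a stop, so /χ/ must become a stop as well.
The voiceless uvular stop is [q], so /χ/ → [q].
At the second juncture, /ʐ/ likewise becomes [ɖ] adjacent to /t/.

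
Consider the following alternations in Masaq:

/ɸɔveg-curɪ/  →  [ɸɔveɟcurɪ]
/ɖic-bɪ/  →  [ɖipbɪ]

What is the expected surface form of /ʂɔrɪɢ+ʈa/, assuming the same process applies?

The data show regressive place assimilation: /g/ → [ɟ] before /c/; /c/ → [p] before /b/. In each pair only place changes, matching the following consonant, while manner and voice stay constant.
The rule targets /ɢ/ (voiced uvular stop), which sits before the trigger /ʈ/ (retroflex).
Changing only its place to retroflex gives [ɖ] — the voiced retroflex stop.

[ʂɔrɪɖʈa]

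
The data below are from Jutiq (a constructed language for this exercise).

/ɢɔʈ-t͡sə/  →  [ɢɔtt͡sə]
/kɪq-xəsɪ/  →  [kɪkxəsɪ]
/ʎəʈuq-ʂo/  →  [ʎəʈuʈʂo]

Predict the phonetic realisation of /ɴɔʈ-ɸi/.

The data show regressive place assimilation: /ʈ/ → [t] before /t͡s/; /q/ → [k] before /x/; /q/ → [ʈ] before /ʂ/. In each pair only place changes, matching the following consonant, while manner and voice stay constant.
/ʈ/ is a voiceless retroflex stop. The following trigger /ɸ/ is bilabial, so /ʈ/ must become bilabial as well.
A voiceless bilabial stop is [p], so the surface segment is [p].

[ɴɔpɸi]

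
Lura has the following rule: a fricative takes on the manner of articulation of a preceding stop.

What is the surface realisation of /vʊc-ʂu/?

[vʊcʈu]

The rule targets /ʂ/ (voiceless retroflex fricative), which sits after the trigger /c/ (stop).
A voiceless retroflex stop is [ʈ], so the surface segment is [ʈ].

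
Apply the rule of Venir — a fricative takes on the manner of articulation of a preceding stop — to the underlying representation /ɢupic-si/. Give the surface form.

[ɢupicti]

/s/ is a voiceless alveolar fricative. The preceding trigger /c/ is a stop, so /s/ must become a stop as well.
Changing only its manner to stop gives [t] — the voiceless alveolar stop.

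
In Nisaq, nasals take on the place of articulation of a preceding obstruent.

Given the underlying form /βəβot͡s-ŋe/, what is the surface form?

[βəβot͡sne]

/ŋ/ is a voiced velar nasal. The preceding trigger /t͡s/ is alveolar, so /ŋ/ must become alveolar as well.
The voiced alveolar nasal is [n], so /ŋ/ → [n].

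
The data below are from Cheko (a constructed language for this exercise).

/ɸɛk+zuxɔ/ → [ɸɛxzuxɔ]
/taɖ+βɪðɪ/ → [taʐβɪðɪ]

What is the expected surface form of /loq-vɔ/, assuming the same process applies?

The data show regressive manner assimilation: /k/ → [x] before /z/; /ɖ/ → [ʐ] before /β/. In each pair only manner changes, matching the following consonant, while place and voice stay constant.
The rule targets /q/ (voiceless uvular stop), which sits before the trigger /v/ (fricative).
The voiceless uvular fricative is [χ], so /q/ → [χ].

[loχvɔ]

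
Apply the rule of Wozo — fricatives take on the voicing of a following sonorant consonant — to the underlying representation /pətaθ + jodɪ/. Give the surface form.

/θ/ is a voiceless dental fricative. The following trigger /j/ is voiced, so /θ/ must become voiced as well.
A voiced dental fricative is [ð], so the surface segment is [ð].

[pətaðjodɪ]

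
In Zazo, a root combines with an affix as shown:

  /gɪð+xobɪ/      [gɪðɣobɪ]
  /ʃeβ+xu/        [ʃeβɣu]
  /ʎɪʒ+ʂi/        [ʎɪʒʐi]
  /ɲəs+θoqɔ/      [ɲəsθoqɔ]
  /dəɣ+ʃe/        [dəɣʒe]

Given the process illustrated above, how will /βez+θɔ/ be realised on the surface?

[βezðɔ]

The data show progressive voicing assimilation: /x/ → [ɣ] after /ð/; /x/ → [ɣ] after /β/; /ʂ/ → [ʐ] after /ʒ/; /ʃ/ → [ʒ] after /ɣ/. In each pair only voicing changes, matching the preceding consonant, while place and manner stay constant.
Nothing changes in [ɲəsθoqɔ]: there the adjacent consonants already agree in voicing (/θ/ and /s/ are both voiceless), so this form is consistent with the same rule.
The rule targets /θ/ (voiceless dental fricative), which sits after the trigger /z/ (voiced).
A voiced dental fricative is [ð], so the surface segment is [ð].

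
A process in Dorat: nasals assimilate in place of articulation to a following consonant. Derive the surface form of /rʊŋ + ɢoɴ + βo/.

/ŋ/ is a voiced velar nasal. The following trigger /ɢ/ is uvular, so /ŋ/ must become uvular as well.
The voiced uvular nasal is [ɴ], so /ŋ/ → [ɴ].
The same rule applies at the second boundary: /ɴ/ → [m] next to /β/.

[rʊɴɢomβo]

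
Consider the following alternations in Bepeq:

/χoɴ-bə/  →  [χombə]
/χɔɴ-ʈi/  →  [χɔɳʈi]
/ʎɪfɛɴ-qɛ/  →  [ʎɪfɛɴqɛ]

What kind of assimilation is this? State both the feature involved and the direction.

regressive place assimilation

Underlying /ɴ/ is realised as [m] next to /b/; /b/ itself does not change.
/ɴ/ is uvular while /b/ is bilabial; the output [m] is bilabial, matching the trigger — so the feature that spreads is place.
Manner and voice are unchanged, so the assimilation is partial, not total.
The same holds elsewhere in the data: /ɴ/ → [ɳ] before /ʈ/ (uvular → retroflex, matching retroflex) — only place changes, and always toward the following segment.
Nothing changes in [ʎɪfɛɴqɛ]: there the adjacent consonants already agree in place (/ɴ/ and /q/ are both uvular), so this form is consistent with the same rule.
Since the segment that changes precedes the conditioning segment, the assimilation is regressive.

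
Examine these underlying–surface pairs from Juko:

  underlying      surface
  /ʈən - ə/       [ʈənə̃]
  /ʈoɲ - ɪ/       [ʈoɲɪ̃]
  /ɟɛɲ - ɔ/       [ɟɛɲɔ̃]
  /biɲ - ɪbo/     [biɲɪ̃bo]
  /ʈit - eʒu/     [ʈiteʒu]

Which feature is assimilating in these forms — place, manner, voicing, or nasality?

The vowel /ə/ surfaces as nasalised [ə̃] next to the preceding nasal /n/ — it has acquired the [+nasal] feature of its neighbour.
Likewise in the remaining data: /ɪ/ → [ɪ̃] after /ɲ/; /ɔ/ → [ɔ̃] after /ɲ/ — each time a vowel is nasalised next to a preceding nasal.
No change occurs in [ʈiteʒu] because the vowel at the boundary is adjacent to an oral consonant, not a nasal (/e/ next to /t/).

nasality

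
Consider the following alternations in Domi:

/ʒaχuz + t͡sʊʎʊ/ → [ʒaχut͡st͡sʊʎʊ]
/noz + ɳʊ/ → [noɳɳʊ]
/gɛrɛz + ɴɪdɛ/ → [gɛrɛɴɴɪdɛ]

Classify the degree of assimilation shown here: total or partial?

total assimilation

Underlying /z/ is realised as [t͡s] next to /t͡s/; /t͡s/ itself does not change.
The output [t͡s] is identical to the trigger /t͡s/ — every feature (place, manner, voicing) has been copied — so this is total assimilation.
The remaining alternations confirm this: /z/ → [ɳ] before /ɳ/; /z/ → [ɴ] before /ɴ/ — in each case the output is a copy of the following consonant.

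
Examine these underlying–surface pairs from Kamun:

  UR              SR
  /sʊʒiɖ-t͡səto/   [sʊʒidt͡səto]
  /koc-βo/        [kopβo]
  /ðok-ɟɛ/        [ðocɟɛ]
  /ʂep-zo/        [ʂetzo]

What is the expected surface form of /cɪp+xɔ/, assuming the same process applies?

[cɪkxɔ]

The data show regressive place assimilation: /ɖ/ → [d] before /t͡s/; /c/ → [p] before /β/; /k/ → [c] before /ɟ/; /p/ → [t] before /z/. In each pair only place changes, matching the following consonant, while manner and voice stay constant.
The rule targets /p/ (voiceless bilabial stop), which sits before the trigger /x/ (velar).
Changing only its place to velar gives [k] — the voiceless velar stop.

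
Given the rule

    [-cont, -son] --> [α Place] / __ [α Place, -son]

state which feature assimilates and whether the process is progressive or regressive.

regressive place assimilation

The rule copies the place features (abbreviated [Place]) from the environment onto the target, so the assimilating feature is place.
The conditioning segment sits to the right of the focus bar, meaning the trigger follows the segment that changes — regressive assimilation.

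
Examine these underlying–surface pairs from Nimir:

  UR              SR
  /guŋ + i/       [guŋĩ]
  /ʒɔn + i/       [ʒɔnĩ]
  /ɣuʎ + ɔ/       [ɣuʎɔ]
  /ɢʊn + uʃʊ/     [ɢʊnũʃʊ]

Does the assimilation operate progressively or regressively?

The vowel /i/ surfaces as nasalised [ĩ] next to the preceding nasal /ŋ/ — it has acquired the [+nasal] feature of its neighbour.
The other forms show the same pattern: /i/ → [ĩ] after /n/; /u/ → [ũ] after /n/ — each time a vowel is nasalised next to a preceding nasal.
No change occurs in [ɣuʎɔ] because the vowel at the boundary is adjacent to an oral consonant, not a nasal (/ɔ/ next to /ʎ/).
Because the conditioning nasal is to the left of the vowel that changes, the process is progressive (perseverative).

progressive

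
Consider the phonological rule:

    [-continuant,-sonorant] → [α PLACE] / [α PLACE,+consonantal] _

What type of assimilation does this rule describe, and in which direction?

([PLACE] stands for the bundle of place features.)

The shared variable α links the value of the place features (abbreviated [PLACE]) on the target to the same value on the neighbouring segment, so place is the feature that assimilates.
Since the environment is written before the underscore, the trigger precedes the target; the direction is progressive.

progressive place assimilation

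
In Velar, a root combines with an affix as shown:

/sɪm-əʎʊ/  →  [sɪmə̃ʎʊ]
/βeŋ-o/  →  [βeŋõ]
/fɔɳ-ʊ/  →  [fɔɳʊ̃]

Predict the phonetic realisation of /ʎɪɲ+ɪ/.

The data show progressive nasality assimilation (vowel nasalisation): /ə/ → [ə̃] after /m/; /o/ → [õ] after /ŋ/; /ʊ/ → [ʊ̃] after /ɳ/ — a vowel is nasalised by an immediately preceding nasal consonant.
/ɪ/ sits next to the nasal /ɲ/ and is therefore nasalised to [ɪ̃].

[ʎɪɲɪ̃]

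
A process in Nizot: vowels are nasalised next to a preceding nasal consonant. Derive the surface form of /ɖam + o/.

/o/ sits next to the nasal /m/ and is therefore nasalised to [õ].

[ɖamõ]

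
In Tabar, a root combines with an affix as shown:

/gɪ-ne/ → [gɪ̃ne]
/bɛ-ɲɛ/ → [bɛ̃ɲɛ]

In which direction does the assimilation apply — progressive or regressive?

regressive

The vowel /ɪ/ surfaces as nasalised [ɪ̃] next to the following nasal /n/ — it has acquired the [+nasal] feature of its neighbour.
The other form shows the same pattern: /ɛ/ → [ɛ̃] before /ɲ/ — each time a vowel is nasalised next to a following nasal.
Because the conditioning nasal is to the right of the vowel that changes, the process is regressive (anticipatory).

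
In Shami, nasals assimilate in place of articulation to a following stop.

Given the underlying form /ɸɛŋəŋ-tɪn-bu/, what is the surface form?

[ɸɛŋəntɪmbu]

The rule targets /ŋ/ (voiced velar nasal), which sits before the trigger /t/ (alveolar).
A voiced alveolar nasal is [n], so the surface segment is [n].
At the second juncture, /n/ likewise becomes [m] adjacent to /b/.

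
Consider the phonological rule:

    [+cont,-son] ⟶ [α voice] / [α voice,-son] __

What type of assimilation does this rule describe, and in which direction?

progressive voicing assimilation

The shared variable α links the value of [voice] on the target to the same value on the neighbouring segment, so voicing is the feature that assimilates.
The conditioning segment sits to the left of the focus bar, meaning the trigger precedes the segment that changes — progressive assimilation.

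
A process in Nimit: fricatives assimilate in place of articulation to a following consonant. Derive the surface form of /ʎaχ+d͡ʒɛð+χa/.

[ʎaʃd͡ʒɛʁχa]

/χ/ is a voiceless uvular fricative. The following trigger /d͡ʒ/ is postalveolar, so /χ/ must become postalveolar as well.
Changing only its place to postalveolar gives [ʃ] — the voiceless postalveolar fricative.
The same rule applies at the second boundary: /ð/ → [ʁ] next to /χ/.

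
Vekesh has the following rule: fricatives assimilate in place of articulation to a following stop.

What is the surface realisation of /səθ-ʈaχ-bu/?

[səʂʈaɸbu]

The rule targets /θ/ (voiceless dental fricative), which sits before the trigger /ʈ/ (retroflex).
Changing only its place to retroflex gives [ʂ] — the voiceless retroflex fricative.
At the second juncture, /χ/ likewise becomes [ɸ] adjacent to /b/.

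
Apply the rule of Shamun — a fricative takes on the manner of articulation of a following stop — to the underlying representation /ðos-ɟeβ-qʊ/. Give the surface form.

[ðotɟebqʊ]

The rule targets /s/ (voiceless alveolar fricative), which sits before the trigger /ɟ/ (stop).
The voiceless alveolar stop is [t], so /s/ → [t].
At the second juncture, /β/ likewise becomes [b] adjacent to /q/.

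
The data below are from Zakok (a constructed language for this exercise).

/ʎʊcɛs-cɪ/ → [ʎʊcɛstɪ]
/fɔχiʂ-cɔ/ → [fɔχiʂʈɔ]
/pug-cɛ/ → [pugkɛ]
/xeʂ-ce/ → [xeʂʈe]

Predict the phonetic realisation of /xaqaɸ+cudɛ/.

The data show progressive place assimilation: /c/ → [t] after /s/; /c/ → [ʈ] after /ʂ/; /c/ → [k] after /g/. In each pair only place changes, matching the preceding consonant, while manner and voice stay constant.
/c/ is a voiceless palatal stop. The preceding trigger /ɸ/ is bilabial, so /c/ must become bilabial as well.
A voiceless bilabial stop is [p], so the surface segment is [p].

[xaqaɸpudɛ]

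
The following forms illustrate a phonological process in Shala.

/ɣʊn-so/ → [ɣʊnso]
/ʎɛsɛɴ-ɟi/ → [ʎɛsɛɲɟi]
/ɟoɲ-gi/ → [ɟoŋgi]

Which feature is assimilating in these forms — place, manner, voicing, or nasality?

place

Comparing underlying and surface forms, /ɴ/ → [ɲ] is the alternation; the neighbouring /ɟ/ is constant.
The change uvular → palatal matches the place of the following /ɟ/, identifying this as place assimilation.
The same holds elsewhere in the data: /ɲ/ → [ŋ] before /g/ (palatal → velar, matching velar) — only place changes, and always toward the following segment.
Nothing changes in [ɣʊnso]: there the adjacent consonants already agree in place (/n/ and /s/ are both alveolar), so this form is consistent with the same rule.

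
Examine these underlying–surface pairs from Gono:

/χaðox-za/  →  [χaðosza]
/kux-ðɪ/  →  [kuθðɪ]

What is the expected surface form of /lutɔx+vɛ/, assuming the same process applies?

The data show regressive place assimilation: /x/ → [s] before /z/; /x/ → [θ] before /ð/. In each pair only place changes, matching the following consonant, while manner and voice stay constant.
/x/ is a voiceless velar fricative. The following trigger /v/ is labiodental, so /x/ must become labiodental as well.
Changing only its place to labiodental gives [f] — the voiceless labiodental fricative.

[lutɔfvɛ]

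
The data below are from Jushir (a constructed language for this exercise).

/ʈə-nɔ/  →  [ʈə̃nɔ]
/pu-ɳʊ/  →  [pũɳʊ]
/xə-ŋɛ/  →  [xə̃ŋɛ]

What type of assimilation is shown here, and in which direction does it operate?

regressive nasality assimilation (vowel nasalisation)

The vowel /ə/ surfaces as nasalised [ə̃] next to the following nasal /n/ — it has acquired the [+nasal] feature of its neighbour.
The other forms show the same pattern: /u/ → [ũ] before /ɳ/; /ə/ → [ə̃] before /ŋ/ — each time a vowel is nasalised next to a following nasal.
Because the conditioning nasal is to the right of the vowel that changes, the process is regressive (anticipatory).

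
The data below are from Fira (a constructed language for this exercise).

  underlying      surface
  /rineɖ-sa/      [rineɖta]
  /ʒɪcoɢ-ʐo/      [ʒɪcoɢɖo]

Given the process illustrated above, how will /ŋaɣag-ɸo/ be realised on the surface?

[ŋaɣagpo]

The data show progressive manner assimilation: /s/ → [t] after /ɖ/; /ʐ/ → [ɖ] after /ɢ/. In each pair only manner changes, matching the preceding consonant, while place and voice stay constant.
The rule targets /ɸ/ (voiceless bilabial fricative), which sits after the trigger /g/ (stop).
A voiceless bilabial stop is [p], so the surface segment is [p].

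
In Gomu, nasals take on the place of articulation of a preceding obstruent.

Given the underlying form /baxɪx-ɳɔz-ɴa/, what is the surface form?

[baxɪxŋɔzna]

/ɳ/ is a voiced retroflex nasal. The preceding trigger /x/ is velar, so /ɳ/ must become velar as well.
The voiced velar nasal is [ŋ], so /ɳ/ → [ŋ].
The same rule applies at the second boundary: /ɴ/ → [n] next to /z/.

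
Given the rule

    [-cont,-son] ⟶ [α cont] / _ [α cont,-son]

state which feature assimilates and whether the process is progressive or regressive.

regressive manner assimilation

The shared variable α links the value of [cont] on the target to that of the neighbouring obstruent. [cont] distinguishes stops from fricatives — a manner-of-articulation feature — so this is manner assimilation.
Since the environment is written after the underscore, the trigger follows the target; the direction is regressive.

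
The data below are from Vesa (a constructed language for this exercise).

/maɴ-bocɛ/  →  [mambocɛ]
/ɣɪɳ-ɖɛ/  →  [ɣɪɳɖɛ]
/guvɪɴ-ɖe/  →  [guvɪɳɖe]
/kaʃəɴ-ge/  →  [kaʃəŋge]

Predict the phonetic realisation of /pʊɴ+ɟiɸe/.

The data show regressive place assimilation: /ɴ/ → [m] before /b/; /ɴ/ → [ɳ] before /ɖ/; /ɴ/ → [ŋ] before /g/. In each pair only place changes, matching the following consonant, while manner and voice stay constant.
Nothing changes in [ɣɪɳɖɛ]: there the adjacent consonants already agree in place (/ɳ/ and /ɖ/ are both retroflex), so this form is consistent with the same rule.
The rule targets /ɴ/ (voiced uvular nasal), which sits before the trigger /ɟ/ (palatal).
A voiced palatal nasal is [ɲ], so the surface segment is [ɲ].

[pʊɲɟiɸe]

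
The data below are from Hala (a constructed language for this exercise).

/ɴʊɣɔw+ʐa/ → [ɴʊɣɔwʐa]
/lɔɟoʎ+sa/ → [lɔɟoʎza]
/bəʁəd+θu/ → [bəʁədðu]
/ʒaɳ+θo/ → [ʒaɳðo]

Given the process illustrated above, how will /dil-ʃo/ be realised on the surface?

[dilʒo]

The data show progressive voicing assimilation: /s/ → [z] after /ʎ/; /θ/ → [ð] after /d/; /θ/ → [ð] after /ɳ/. In each pair only voicing changes, matching the preceding consonant, while place and manner stay constant.
Nothing changes in [ɴʊɣɔwʐa]: there the adjacent consonants already agree in voicing (/ʐ/ and /w/ are both voiced), so this form is consistent with the same rule.
The rule targets /ʃ/ (voiceless postalveolar fricative), which sits after the trigger /l/ (voiced).
A voiced postalveolar fricative is [ʒ], so the surface segment is [ʒ].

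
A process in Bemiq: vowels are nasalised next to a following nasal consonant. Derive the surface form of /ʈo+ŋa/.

[ʈõŋa]

/o/ sits next to the nasal /ŋ/ and is therefore nasalised to [õ].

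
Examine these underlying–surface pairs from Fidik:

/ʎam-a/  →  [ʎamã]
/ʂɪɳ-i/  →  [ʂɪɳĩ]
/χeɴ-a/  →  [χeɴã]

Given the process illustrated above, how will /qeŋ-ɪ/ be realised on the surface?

The data show progressive nasality assimilation (vowel nasalisation): /a/ → [ã] after /m/; /i/ → [ĩ] after /ɳ/; /a/ → [ã] after /ɴ/ — a vowel is nasalised by an immediately preceding nasal consonant.
/ɪ/ sits next to the nasal /ŋ/ and is therefore nasalised to [ɪ̃].

[qeŋɪ̃]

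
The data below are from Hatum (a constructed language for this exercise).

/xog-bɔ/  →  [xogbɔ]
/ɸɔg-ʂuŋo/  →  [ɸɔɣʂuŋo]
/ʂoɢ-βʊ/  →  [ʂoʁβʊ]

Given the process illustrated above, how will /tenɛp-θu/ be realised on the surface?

The data show regressive manner assimilation: /g/ → [ɣ] before /ʂ/; /ɢ/ → [ʁ] before /β/. In each pair only manner changes, matching the following consonant, while place and voice stay constant.
No alternation appears in [xogbɔ]: there the adjacent consonants already agree in manner (/g/ and /b/ are both stops), so this form is consistent with the same rule.
The rule targets /p/ (voiceless bilabial stop), which sits before the trigger /θ/ (fricative).
The voiceless bilabial fricative is [ɸ], so /p/ → [ɸ].

[tenɛɸθu]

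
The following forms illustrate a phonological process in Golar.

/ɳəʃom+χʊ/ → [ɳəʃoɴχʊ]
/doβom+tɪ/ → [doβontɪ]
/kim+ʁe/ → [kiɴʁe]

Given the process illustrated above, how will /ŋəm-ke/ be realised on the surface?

The data show regressive place assimilation: /m/ → [ɴ] before /χ/; /m/ → [n] before /t/; /m/ → [ɴ] before /ʁ/. In each pair only place changes, matching the following consonant, while manner and voice stay constant.
/m/ is a voiced bilabial nasal. The following trigger /k/ is velar, so /m/ must become velar as well.
A voiced velar nasal is [ŋ], so the surface segment is [ŋ].

[ŋəŋke]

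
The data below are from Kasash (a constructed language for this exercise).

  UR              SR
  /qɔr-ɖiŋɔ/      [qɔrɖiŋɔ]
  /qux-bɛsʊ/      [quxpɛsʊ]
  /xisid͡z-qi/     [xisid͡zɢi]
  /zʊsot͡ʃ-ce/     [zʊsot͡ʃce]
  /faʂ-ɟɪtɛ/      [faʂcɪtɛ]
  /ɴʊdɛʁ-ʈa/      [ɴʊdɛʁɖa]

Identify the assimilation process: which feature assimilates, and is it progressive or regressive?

progressive voicing assimilation

Comparing underlying and surface forms, /b/ → [p] is the alternation; the neighbouring /x/ is constant.
The change voiced → voiceless matches the voicing of the preceding /x/, identifying this as voicing assimilation.
Place and manner are unchanged, so the assimilation is partial, not total.
The other alternating forms pattern the same way: /q/ → [ɢ] after /d͡z/ (voiceless → voiced, matching voiced); /ɟ/ → [c] after /ʂ/ (voiced → voiceless, matching voiceless); /ʈ/ → [ɖ] after /ʁ/ (voiceless → voiced, matching voiced) — only voicing changes, and always toward the preceding segment.
Nothing changes in [qɔrɖiŋɔ], [zʊsot͡ʃce]: there the adjacent consonants already agree in voicing (/ɖ/ and /r/ are both voiced; /c/ and /t͡ʃ/ are both voiceless), so these forms are consistent with the same rule.
Since the segment that changes follows the conditioning segment, the assimilation is progressive.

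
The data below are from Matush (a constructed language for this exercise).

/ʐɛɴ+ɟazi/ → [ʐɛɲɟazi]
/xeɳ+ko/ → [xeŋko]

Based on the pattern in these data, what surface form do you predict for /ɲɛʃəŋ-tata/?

[ɲɛʃəntata]

The data show regressive place assimilation: /ɴ/ → [ɲ] before /ɟ/; /ɳ/ → [ŋ] before /k/. In each pair only place changes, matching the following consonant, while manner and voice stay constant.
The rule targets /ŋ/ (voiced velar nasal), which sits before the trigger /t/ (alveolar).
Changing only its place to alveolar gives [n] — the voiced alveolar nasal.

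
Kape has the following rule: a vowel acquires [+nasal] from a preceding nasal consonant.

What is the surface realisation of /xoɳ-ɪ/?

[xoɳɪ̃]

/ɪ/ sits next to the nasal /ɳ/ and is therefore nasalised to [ɪ̃].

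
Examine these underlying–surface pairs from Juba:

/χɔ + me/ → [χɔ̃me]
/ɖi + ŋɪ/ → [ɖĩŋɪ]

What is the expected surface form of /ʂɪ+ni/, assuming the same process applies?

The data show regressive nasality assimilation (vowel nasalisation): /ɔ/ → [ɔ̃] before /m/; /i/ → [ĩ] before /ŋ/ — a vowel is nasalised by an immediately following nasal consonant.
/ɪ/ sits next to the nasal /n/ and is therefore nasalised to [ɪ̃].

[ʂɪ̃ni]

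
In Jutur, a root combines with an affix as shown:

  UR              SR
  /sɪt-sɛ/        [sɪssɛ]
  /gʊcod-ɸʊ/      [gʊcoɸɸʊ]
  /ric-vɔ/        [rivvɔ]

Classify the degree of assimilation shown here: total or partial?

total assimilation

Underlying /d/ is realised as [ɸ] next to /ɸ/; /ɸ/ itself does not change.
The output [ɸ] is identical to the trigger /ɸ/ — every feature (place, manner, voicing) has been copied — so this is total assimilation.
The other forms behave the same way: /t/ → [s] before /s/; /c/ → [v] before /v/ — in each case the output is a copy of the following consonant.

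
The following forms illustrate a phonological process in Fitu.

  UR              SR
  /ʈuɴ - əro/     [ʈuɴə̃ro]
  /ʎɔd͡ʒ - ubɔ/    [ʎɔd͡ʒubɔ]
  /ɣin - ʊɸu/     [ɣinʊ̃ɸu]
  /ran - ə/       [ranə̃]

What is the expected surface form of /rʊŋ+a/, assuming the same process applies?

The data show progressive nasality assimilation (vowel nasalisation): /ə/ → [ə̃] after /ɴ/; /ʊ/ → [ʊ̃] after /n/; /ə/ → [ə̃] after /n/ — a vowel is nasalised by an immediately preceding nasal consonant.
No change occurs in [ʎɔd͡ʒubɔ] because the vowel at the boundary is adjacent to an oral consonant, not a nasal (/u/ next to /d͡ʒ/).
/a/ sits next to the nasal /ŋ/ and is therefore nasalised to [ã].

[rʊŋã]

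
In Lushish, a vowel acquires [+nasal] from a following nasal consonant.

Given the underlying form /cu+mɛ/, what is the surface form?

The vowel /u/ is adjacent to the following nasal /m/, so it acquires [+nasal] and surfaces as [ũ].

[cũmɛ]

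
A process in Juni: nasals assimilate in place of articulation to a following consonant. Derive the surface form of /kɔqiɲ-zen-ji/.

The rule targets /ɲ/ (voiced palatal nasal), which sits before the trigger /z/ (alveolar).
Changing only its place to alveolar gives [n] — the voiced alveolar nasal.
At the second juncture, /n/ likewise becomes [ɲ] adjacent to /j/.

[kɔqinzeɲji]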